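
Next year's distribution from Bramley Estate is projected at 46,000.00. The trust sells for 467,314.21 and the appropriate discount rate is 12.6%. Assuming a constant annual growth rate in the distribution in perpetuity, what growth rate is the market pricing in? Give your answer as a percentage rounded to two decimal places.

P = D₁/(r−g) ⇒ g = r − D₁/P = 0.126 − 46,000.00/467,314.21 = 0.027565

2.76%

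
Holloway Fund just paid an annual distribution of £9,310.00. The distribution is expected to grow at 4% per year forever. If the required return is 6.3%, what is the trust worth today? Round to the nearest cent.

D₁ = D₀ × (1 + g) = £9,310.00 × 1.04 = £9,682.4000
Growing perpetuity: P = D₁ / (r − g) = £9,682.4000 / (0.063 − 0.04) = £420,973.91

£420973.91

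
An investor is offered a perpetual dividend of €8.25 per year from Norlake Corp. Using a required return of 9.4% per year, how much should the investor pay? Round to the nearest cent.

Level perpetuity: PV = C / r = €8.25 / 0.094 = €87.77

€87.77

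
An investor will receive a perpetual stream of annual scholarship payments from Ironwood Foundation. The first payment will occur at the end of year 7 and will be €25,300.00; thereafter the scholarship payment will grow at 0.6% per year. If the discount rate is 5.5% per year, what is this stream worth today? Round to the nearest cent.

€374463.66

Value at end of year 6: C₁ / (r − g) = €25,300.00 / (0.055 − 0.006) = €516,326.5306
Discount to today: PV = €516,326.5306 / (1 + 0.055)^6 = €516,326.5306 / 1.378843 = €374,463.66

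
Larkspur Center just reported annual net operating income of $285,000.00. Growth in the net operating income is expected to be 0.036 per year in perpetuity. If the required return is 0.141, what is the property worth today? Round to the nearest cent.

$2812000.00

D₁ = D₀ × (1 + g) = $285,000.00 × 1.036 = $295,260.0000
Growing perpetuity: P = D₁ / (r − g) = $295,260.0000 / (0.141 − 0.036) = $2,812,000.00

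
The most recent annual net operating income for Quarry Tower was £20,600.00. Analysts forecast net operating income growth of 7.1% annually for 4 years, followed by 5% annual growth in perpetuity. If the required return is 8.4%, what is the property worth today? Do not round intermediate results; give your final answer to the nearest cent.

£686162.36

D_1 = 22062.60000
D_2 = 23629.04460
D_3 = 25306.70677
D_4 = 27103.48295
Terminal value at year 4: TV = D_4×(1+g_2)/(r−g_2) = 28458.65709/0.034 = 837019.32631
P_0 = D_1/(1+r)^1 + D_2/(1+r)^2 + D_3/(1+r)^3 + D_4/(1+r)^4 + TV/(1+r)^4
    = 20352.95203 + 20108.86681 + 19867.70881 + 19629.44293 + 606203.38473 = 686162.35532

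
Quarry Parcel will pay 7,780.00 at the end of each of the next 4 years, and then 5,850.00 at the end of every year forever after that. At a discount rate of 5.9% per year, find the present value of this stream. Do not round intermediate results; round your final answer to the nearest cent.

105855.54

PV of 4-year annuity: 7,780.00 × [1 − (1+0.059)^−4] / 0.059 = 27020.36739
Perpetuity value at year 4: 5,850.00 / 0.059 = 99152.54237
PV of perpetuity: 99152.54237 / (1+0.059)^4 = 78835.17101
Total PV = 27020.36739 + 78835.17101 = 105855.53840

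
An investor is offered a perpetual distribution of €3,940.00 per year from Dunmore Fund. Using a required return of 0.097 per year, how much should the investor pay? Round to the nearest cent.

Level perpetuity: PV = C / r = €3,940.00 / 0.097 = €40,618.56

€40618.56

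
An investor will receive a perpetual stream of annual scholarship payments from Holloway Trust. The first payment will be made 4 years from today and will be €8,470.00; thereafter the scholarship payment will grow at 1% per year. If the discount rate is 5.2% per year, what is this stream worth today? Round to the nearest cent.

€173215.56

Value at end of year 3: C₁ / (r − g) = €8,470.00 / (0.052 − 0.01) = €201,666.6667
Discount to today: PV = €201,666.6667 / (1 + 0.052)^3 = €201,666.6667 / 1.164253 = €173,215.56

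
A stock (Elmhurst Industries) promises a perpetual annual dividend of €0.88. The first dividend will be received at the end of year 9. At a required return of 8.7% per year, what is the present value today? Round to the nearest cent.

€5.19

Value at end of year 8: C / r = €0.88 / 0.087 = €10.1149
Discount to today: PV = €10.1149 / (1 + 0.087)^8 = €10.1149 / 1.949110 = €5.19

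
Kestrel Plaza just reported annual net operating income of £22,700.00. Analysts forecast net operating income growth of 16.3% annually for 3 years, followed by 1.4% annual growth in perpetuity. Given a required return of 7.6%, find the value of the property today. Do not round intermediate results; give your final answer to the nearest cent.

£548503.87

D_1 = 26400.10000
D_2 = 30703.31630
D_3 = 35707.95686
Terminal value at year 3: TV = D_3×(1+g_2)/(r−g_2) = 36207.86825/0.062 = 583997.87505
P_0 = D_1/(1+r)^1 + D_2/(1+r)^2 + D_3/(1+r)^3 + TV/(1+r)^3
    = 24535.40892 + 26519.21987 + 28663.43188 + 468785.80529 = 548503.86596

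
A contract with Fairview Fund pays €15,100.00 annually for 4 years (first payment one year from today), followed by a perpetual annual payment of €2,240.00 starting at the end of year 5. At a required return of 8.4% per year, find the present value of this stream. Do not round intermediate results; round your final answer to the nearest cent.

PV of 4-year annuity: €15,100.00 × [1 − (1+0.084)^−4] / 0.084 = 49571.03379
Perpetuity value at year 4: €2,240.00 / 0.084 = 26666.66667
PV of perpetuity: 26666.66667 / (1+0.084)^4 = 19313.08285
Total PV = 49571.03379 + 19313.08285 = 68884.11664

€68884.12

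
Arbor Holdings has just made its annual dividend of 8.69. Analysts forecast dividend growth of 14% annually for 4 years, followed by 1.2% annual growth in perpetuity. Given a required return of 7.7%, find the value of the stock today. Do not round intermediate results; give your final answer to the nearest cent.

209.99

D_1 = 9.90660
D_2 = 11.29352
D_3 = 12.87462
D_4 = 14.67706
Terminal value at year 4: TV = D_4×(1+g_2)/(r−g_2) = 14.85319/0.065 = 228.51059
P_0 = D_1/(1+r)^1 + D_2/(1+r)^2 + D_3/(1+r)^3 + D_4/(1+r)^4 + TV/(1+r)^4
    = 9.19833 + 9.73639 + 10.30593 + 10.90878 + 169.84139 = 209.99082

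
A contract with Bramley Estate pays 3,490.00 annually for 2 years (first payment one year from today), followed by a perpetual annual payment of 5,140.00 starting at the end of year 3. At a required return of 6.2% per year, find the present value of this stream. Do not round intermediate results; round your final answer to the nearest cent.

79886.59

PV of 2-year annuity: 3,490.00 × [1 − (1+0.062)^−2] / 0.062 = 6380.65193
Perpetuity value at year 2: 5,140.00 / 0.062 = 82903.22581
PV of perpetuity: 82903.22581 / (1+0.062)^2 = 73505.93327
Total PV = 6380.65193 + 73505.93327 = 79886.58521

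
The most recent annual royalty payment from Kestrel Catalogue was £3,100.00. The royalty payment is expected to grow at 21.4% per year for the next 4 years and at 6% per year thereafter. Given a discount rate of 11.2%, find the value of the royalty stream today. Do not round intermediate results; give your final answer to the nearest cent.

D_1 = 3763.40000
D_2 = 4568.76760
D_3 = 5546.48387
D_4 = 6733.43141
Terminal value at year 4: TV = D_4×(1+g_2)/(r−g_2) = 7137.43730/0.052 = 137258.40959
P_0 = D_1/(1+r)^1 + D_2/(1+r)^2 + D_3/(1+r)^3 + D_4/(1+r)^4 + TV/(1+r)^4
    = 3384.35252 + 3694.78773 + 4033.69812 + 4403.69561 + 89767.64119 = 105284.17516

£105284.18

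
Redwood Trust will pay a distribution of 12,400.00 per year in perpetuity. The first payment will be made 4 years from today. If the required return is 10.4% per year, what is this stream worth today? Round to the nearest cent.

Value at end of year 3: C / r = 12,400.00 / 0.104 = 119,230.7692
Discount to today: PV = 119,230.7692 / (1 + 0.104)^3 = 119,230.7692 / 1.345573 = 88,609.67

88609.67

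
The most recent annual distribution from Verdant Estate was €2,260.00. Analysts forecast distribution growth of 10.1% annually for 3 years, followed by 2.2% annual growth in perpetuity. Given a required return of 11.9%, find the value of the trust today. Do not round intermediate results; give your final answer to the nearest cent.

€29245.05

D_1 = 2488.26000
D_2 = 2739.57426
D_3 = 3016.27126
Terminal value at year 3: TV = D_3×(1+g_2)/(r−g_2) = 3082.62923/0.097 = 31779.68276
P_0 = D_1/(1+r)^1 + D_2/(1+r)^2 + D_3/(1+r)^3 + TV/(1+r)^3
    = 2223.64611 + 2187.87701 + 2152.68327 + 22680.84852 = 29245.05491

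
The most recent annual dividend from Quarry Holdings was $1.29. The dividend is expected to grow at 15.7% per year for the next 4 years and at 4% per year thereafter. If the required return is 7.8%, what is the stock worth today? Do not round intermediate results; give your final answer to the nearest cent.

D_1 = 1.49253
D_2 = 1.72686
D_3 = 1.99797
D_4 = 2.31166
Terminal value at year 4: TV = D_4×(1+g_2)/(r−g_2) = 2.40412/0.038 = 63.26637
P_0 = D_1/(1+r)^1 + D_2/(1+r)^2 + D_3/(1+r)^3 + D_4/(1+r)^4 + TV/(1+r)^4
    = 1.38454 + 1.48600 + 1.59490 + 1.71178 + 46.84873 = 53.02595

$53.03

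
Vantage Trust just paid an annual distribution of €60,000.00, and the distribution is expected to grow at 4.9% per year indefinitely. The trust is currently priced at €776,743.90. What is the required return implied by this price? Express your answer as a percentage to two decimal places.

13.00%

D₁ = €60,000.00 × 1.049 = €62,940.0000
P = D₁/(r − g) ⇒ r = D₁/P + g = €62,940.0000/€776,743.90 + 0.049 = 0.081031 + 0.049 = 0.130031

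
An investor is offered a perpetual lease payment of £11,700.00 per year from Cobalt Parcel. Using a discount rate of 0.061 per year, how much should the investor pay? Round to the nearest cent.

Level perpetuity: PV = C / r = £11,700.00 / 0.061 = £191,803.28

£191803.28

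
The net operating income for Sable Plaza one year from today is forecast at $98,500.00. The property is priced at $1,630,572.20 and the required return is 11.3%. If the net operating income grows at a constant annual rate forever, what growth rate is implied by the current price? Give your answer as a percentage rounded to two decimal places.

5.26%

P = D₁/(r−g) ⇒ g = r − D₁/P = 0.113 − $98,500.00/$1,630,572.20 = 0.052592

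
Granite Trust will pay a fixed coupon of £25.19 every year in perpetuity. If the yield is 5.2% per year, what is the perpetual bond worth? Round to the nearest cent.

£484.42

Level perpetuity: PV = C / r = £25.19 / 0.052 = £484.42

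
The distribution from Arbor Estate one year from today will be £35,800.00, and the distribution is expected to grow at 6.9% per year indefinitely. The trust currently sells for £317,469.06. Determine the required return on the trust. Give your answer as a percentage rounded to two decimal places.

18.18%

P = D₁/(r − g) ⇒ r = D₁/P + g = £35,800.0000/£317,469.06 + 0.069 = 0.112767 + 0.069 = 0.181767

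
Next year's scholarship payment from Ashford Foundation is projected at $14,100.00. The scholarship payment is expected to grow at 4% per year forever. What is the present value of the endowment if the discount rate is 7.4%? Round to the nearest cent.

$414705.88

Growing perpetuity: P = D₁ / (r − g) = $14,100.0000 / (0.074 − 0.04) = $414,705.88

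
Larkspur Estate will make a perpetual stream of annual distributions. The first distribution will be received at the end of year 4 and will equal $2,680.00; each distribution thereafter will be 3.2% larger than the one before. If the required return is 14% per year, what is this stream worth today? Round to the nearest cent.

Value at end of year 3: C₁ / (r − g) = $2,680.00 / (0.14 − 0.032) = $24,814.8148
Discount to today: PV = $24,814.8148 / (1 + 0.14)^3 = $24,814.8148 / 1.481544 = $16,749.29

$16749.29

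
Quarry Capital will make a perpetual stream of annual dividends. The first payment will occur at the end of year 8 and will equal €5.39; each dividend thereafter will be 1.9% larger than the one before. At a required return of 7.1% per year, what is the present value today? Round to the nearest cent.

€64.13

Value at end of year 7: C₁ / (r − g) = €5.39 / (0.071 − 0.019) = €103.6538
Discount to today: PV = €103.6538 / (1 + 0.071)^7 = €103.6538 / 1.616316 = €64.13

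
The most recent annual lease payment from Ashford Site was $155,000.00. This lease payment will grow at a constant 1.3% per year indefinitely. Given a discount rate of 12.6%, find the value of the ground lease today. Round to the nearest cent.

D₁ = D₀ × (1 + g) = $155,000.00 × 1.013 = $157,015.0000
Growing perpetuity: P = D₁ / (r − g) = $157,015.0000 / (0.126 − 0.013) = $1,389,513.27

$1389513.27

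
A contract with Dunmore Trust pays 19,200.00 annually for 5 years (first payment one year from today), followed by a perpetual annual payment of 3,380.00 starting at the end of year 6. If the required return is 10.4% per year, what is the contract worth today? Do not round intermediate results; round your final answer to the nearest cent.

PV of 5-year annuity: 19,200.00 × [1 − (1+0.104)^−5] / 0.104 = 72045.42185
Perpetuity value at year 5: 3,380.00 / 0.104 = 32500.00000
PV of perpetuity: 32500.00000 / (1+0.104)^5 = 19817.00386
Total PV = 72045.42185 + 19817.00386 = 91862.42571

91862.43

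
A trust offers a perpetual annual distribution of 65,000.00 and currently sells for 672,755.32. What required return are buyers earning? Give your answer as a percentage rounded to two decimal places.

9.66%

P = C/r ⇒ r = C/P = 65,000.00/672,755.32 = 0.096618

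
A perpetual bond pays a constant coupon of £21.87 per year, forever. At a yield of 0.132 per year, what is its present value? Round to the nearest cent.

Level perpetuity: PV = C / r = £21.87 / 0.132 = £165.68

£165.68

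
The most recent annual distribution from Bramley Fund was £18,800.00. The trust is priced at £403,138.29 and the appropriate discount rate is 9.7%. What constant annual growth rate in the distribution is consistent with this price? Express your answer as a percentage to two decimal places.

4.81%

P = D₀(1+g)/(r−g) ⇒ P(r−g) = D₀(1+g) ⇒ g(P+D₀) = P·r − D₀
g = (P·r − D₀)/(P + D₀) = (£403,138.29×0.097 − £18,800.00) / (£403,138.29 + £18,800.00) = 0.048122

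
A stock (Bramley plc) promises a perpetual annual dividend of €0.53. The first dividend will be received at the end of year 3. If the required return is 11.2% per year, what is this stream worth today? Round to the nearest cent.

Value at end of year 2: C / r = €0.53 / 0.112 = €4.7321
Discount to today: PV = €4.7321 / (1 + 0.112)^2 = €4.7321 / 1.236544 = €3.83

€3.83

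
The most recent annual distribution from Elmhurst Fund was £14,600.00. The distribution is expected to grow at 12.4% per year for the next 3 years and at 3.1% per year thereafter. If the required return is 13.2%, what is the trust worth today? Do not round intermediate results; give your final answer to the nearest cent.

£189081.99

D_1 = 16410.40000
D_2 = 18445.28960
D_3 = 20732.50551
Terminal value at year 3: TV = D_3×(1+g_2)/(r−g_2) = 21375.21318/0.101 = 211635.77407
P_0 = D_1/(1+r)^1 + D_2/(1+r)^2 + D_3/(1+r)^3 + TV/(1+r)^3
    = 14496.81979 + 14394.36876 + 14292.64178 + 145898.15517 = 189081.98550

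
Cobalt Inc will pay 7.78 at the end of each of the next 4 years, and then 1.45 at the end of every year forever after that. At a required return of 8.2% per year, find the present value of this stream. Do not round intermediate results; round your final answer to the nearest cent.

38.56

PV of 4-year annuity: 7.78 × [1 − (1+0.082)^−4] / 0.082 = 25.65405
Perpetuity value at year 4: 1.45 / 0.082 = 17.68293
PV of perpetuity: 17.68293 / (1+0.082)^4 = 12.90165
Total PV = 25.65405 + 12.90165 = 38.55569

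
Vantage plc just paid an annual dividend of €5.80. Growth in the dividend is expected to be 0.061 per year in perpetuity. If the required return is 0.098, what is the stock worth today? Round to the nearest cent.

€166.32

D₁ = D₀ × (1 + g) = €5.80 × 1.061 = €6.1538
Growing perpetuity: P = D₁ / (r − g) = €6.1538 / (0.098 − 0.061) = €166.32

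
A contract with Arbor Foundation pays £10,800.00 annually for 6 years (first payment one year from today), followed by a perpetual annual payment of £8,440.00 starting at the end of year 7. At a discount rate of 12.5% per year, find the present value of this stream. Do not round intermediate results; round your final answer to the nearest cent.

PV of 6-year annuity: £10,800.00 × [1 − (1+0.125)^−6] / 0.125 = 43781.45608
Perpetuity value at year 6: £8,440.00 / 0.125 = 67520.00000
PV of perpetuity: 67520.00000 / (1+0.125)^6 = 33305.60284
Total PV = 43781.45608 + 33305.60284 = 77087.05892

£77087.06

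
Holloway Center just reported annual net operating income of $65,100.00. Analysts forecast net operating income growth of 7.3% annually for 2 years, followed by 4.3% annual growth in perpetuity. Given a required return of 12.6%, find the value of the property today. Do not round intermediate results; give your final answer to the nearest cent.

$864016.55

D_1 = 69852.30000
D_2 = 74951.51790
Terminal value at year 2: TV = D_2×(1+g_2)/(r−g_2) = 78174.43317/0.083 = 941860.64060
P_0 = D_1/(1+r)^1 + D_2/(1+r)^2 + TV/(1+r)^2
    = 62035.79041 + 59115.81093 + 742864.94941 = 864016.55075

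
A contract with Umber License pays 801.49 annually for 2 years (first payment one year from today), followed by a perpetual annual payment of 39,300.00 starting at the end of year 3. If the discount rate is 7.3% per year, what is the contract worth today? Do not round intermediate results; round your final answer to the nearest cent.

PV of 2-year annuity: 801.49 × [1 − (1+0.073)^−2] / 0.073 = 1443.10512
Perpetuity value at year 2: 39,300.00 / 0.073 = 538356.16438
PV of perpetuity: 538356.16438 / (1+0.073)^2 = 467595.41746
Total PV = 1443.10512 + 467595.41746 = 469038.52257

469038.52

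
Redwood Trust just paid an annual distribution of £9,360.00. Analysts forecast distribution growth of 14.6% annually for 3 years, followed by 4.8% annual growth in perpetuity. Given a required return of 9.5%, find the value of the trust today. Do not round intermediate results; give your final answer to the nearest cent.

£270027.19

D_1 = 10726.56000
D_2 = 12292.63776
D_3 = 14087.36287
Terminal value at year 3: TV = D_3×(1+g_2)/(r−g_2) = 14763.55629/0.047 = 314118.21895
P_0 = D_1/(1+r)^1 + D_2/(1+r)^2 + D_3/(1+r)^3 + TV/(1+r)^3
    = 9795.94521 + 10252.19471 + 10729.69419 + 239249.35125 = 270027.18535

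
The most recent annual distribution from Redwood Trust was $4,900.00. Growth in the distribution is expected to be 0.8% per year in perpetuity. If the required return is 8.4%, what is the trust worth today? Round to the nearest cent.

D₁ = D₀ × (1 + g) = $4,900.00 × 1.008 = $4,939.2000
Growing perpetuity: P = D₁ / (r − g) = $4,939.2000 / (0.084 − 0.008) = $64,989.47

$64989.47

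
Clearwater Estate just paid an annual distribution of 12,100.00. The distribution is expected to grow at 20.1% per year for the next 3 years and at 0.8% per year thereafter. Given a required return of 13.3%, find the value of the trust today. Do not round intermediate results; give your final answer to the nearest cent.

D_1 = 14532.10000
D_2 = 17453.05210
D_3 = 20961.11557
Terminal value at year 3: TV = D_3×(1+g_2)/(r−g_2) = 21128.80450/0.125 = 169030.43597
P_0 = D_1/(1+r)^1 + D_2/(1+r)^2 + D_3/(1+r)^3 + TV/(1+r)^3
    = 12826.21359 + 13596.01282 + 14412.01359 + 116218.47758 = 157052.71758

157052.72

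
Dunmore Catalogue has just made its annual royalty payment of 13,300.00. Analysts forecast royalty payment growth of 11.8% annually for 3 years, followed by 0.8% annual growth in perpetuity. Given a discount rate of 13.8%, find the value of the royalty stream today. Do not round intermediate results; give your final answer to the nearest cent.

136297.82

D_1 = 14869.40000
D_2 = 16623.98920
D_3 = 18585.61993
Terminal value at year 3: TV = D_3×(1+g_2)/(r−g_2) = 18734.30489/0.13 = 144110.03758
P_0 = D_1/(1+r)^1 + D_2/(1+r)^2 + D_3/(1+r)^3 + TV/(1+r)^3
    = 13066.25659 + 12836.62115 + 12611.02148 + 97783.92041 = 136297.81963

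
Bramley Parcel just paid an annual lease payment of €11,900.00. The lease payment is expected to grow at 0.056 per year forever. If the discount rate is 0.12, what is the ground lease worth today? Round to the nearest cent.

€196350.00

D₁ = D₀ × (1 + g) = €11,900.00 × 1.056 = €12,566.4000
Growing perpetuity: P = D₁ / (r − g) = €12,566.4000 / (0.12 − 0.056) = €196,350.00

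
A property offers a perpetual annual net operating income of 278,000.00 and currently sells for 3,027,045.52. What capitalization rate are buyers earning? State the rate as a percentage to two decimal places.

P = C/r ⇒ r = C/P = 278,000.00/3,027,045.52 = 0.091839

9.18%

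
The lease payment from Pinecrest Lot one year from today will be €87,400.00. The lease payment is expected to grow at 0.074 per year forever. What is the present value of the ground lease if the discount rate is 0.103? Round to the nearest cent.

€3013793.10

Growing perpetuity: P = D₁ / (r − g) = €87,400.0000 / (0.103 − 0.074) = €3,013,793.10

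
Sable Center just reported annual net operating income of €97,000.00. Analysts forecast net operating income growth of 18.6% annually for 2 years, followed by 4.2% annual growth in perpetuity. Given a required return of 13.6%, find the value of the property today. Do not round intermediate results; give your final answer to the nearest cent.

€1378987.11

D_1 = 115042.00000
D_2 = 136439.81200
Terminal value at year 2: TV = D_2×(1+g_2)/(r−g_2) = 142170.28410/0.094 = 1512449.83089
P_0 = D_1/(1+r)^1 + D_2/(1+r)^2 + TV/(1+r)^2
    = 101269.36620 + 105726.64464 + 1171991.10334 = 1378987.11417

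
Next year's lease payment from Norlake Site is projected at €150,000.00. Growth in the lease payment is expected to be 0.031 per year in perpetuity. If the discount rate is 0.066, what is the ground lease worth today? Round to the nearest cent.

€4285714.29

Growing perpetuity: P = D₁ / (r − g) = €150,000.0000 / (0.066 − 0.031) = €4,285,714.29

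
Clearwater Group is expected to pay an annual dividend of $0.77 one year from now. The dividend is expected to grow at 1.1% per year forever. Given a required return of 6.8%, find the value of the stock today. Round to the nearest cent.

$13.51

Growing perpetuity: P = D₁ / (r − g) = $0.7700 / (0.068 − 0.011) = $13.51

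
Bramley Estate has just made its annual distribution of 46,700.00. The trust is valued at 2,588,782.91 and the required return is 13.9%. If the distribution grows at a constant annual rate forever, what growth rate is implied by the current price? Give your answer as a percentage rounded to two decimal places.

11.88%

P = D₀(1+g)/(r−g) ⇒ P(r−g) = D₀(1+g) ⇒ g(P+D₀) = P·r − D₀
g = (P·r − D₀)/(P + D₀) = (2,588,782.91×0.139 − 46,700.00) / (2,588,782.91 + 46,700.00) = 0.118817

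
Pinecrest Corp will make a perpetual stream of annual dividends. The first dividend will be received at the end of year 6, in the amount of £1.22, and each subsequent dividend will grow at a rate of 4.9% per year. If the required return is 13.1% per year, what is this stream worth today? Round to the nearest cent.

£8.04

Value at end of year 5: C₁ / (r − g) = £1.22 / (0.131 − 0.049) = £14.8780
Discount to today: PV = £14.8780 / (1 + 0.131)^5 = £14.8780 / 1.850602 = £8.04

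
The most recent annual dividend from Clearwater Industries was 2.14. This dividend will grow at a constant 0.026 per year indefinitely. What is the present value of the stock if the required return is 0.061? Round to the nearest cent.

D₁ = D₀ × (1 + g) = 2.14 × 1.026 = 2.1956
Growing perpetuity: P = D₁ / (r − g) = 2.1956 / (0.061 − 0.026) = 62.73

62.73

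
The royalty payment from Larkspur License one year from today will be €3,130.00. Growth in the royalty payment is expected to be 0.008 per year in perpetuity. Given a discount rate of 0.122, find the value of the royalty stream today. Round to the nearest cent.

€27456.14

Growing perpetuity: P = D₁ / (r − g) = €3,130.0000 / (0.122 − 0.008) = €27,456.14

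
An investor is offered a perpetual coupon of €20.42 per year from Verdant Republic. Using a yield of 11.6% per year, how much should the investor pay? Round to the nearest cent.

Level perpetuity: PV = C / r = €20.42 / 0.116 = €176.03

€176.03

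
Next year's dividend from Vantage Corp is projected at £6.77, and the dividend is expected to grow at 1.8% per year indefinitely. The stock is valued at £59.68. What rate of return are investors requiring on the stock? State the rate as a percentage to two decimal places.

P = D₁/(r − g) ⇒ r = D₁/P + g = £6.7700/£59.68 + 0.018 = 0.113438 + 0.018 = 0.131438

13.14%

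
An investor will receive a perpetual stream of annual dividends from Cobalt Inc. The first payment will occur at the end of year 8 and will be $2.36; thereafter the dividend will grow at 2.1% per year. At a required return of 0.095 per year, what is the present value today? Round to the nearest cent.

$16.90

Value at end of year 7: C₁ / (r − g) = $2.36 / (0.095 − 0.021) = $31.8919
Discount to today: PV = $31.8919 / (1 + 0.095)^7 = $31.8919 / 1.887552 = $16.90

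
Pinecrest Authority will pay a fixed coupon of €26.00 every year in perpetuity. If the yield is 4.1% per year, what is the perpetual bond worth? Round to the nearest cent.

Level perpetuity: PV = C / r = €26.00 / 0.041 = €634.15

€634.15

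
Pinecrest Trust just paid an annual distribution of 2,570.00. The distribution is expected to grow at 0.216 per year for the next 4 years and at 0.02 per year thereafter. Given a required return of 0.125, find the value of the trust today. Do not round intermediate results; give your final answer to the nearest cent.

46611.45

D_1 = 3125.12000
D_2 = 3800.14592
D_3 = 4620.97744
D_4 = 5619.10857
Terminal value at year 4: TV = D_4×(1+g_2)/(r−g_2) = 5731.49074/0.105 = 54585.62606
P_0 = D_1/(1+r)^1 + D_2/(1+r)^2 + D_3/(1+r)^3 + D_4/(1+r)^4 + TV/(1+r)^4
    = 2777.88444 + 3002.58443 + 3245.46015 + 3507.98181 + 34077.53763 = 46611.44846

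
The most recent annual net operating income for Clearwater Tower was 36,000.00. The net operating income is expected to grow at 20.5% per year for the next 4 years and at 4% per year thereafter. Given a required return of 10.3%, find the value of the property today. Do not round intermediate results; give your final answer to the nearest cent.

D_1 = 43380.00000
D_2 = 52272.90000
D_3 = 62988.84450
D_4 = 75901.55762
Terminal value at year 4: TV = D_4×(1+g_2)/(r−g_2) = 78937.61993/0.063 = 1252978.09409
P_0 = D_1/(1+r)^1 + D_2/(1+r)^2 + D_3/(1+r)^3 + D_4/(1+r)^4 + TV/(1+r)^4
    = 39329.10245 + 42966.06387 + 46939.35355 + 51280.07346 + 846528.19680 = 1027042.79013

1027042.79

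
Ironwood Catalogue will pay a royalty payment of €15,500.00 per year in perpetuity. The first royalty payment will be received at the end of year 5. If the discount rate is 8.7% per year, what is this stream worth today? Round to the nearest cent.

Value at end of year 4: C / r = €15,500.00 / 0.087 = €178,160.9195
Discount to today: PV = €178,160.9195 / (1 + 0.087)^4 = €178,160.9195 / 1.396105 = €127,612.81

€127612.81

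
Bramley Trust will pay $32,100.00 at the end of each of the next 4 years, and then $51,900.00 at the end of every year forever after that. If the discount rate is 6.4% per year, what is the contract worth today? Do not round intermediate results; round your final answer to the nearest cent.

PV of 4-year annuity: $32,100.00 × [1 − (1+0.064)^−4] / 0.064 = 110218.61995
Perpetuity value at year 4: $51,900.00 / 0.064 = 810937.50000
PV of perpetuity: 810937.50000 / (1+0.064)^4 = 632733.56307
Total PV = 110218.61995 + 632733.56307 = 742952.18302

$742952.18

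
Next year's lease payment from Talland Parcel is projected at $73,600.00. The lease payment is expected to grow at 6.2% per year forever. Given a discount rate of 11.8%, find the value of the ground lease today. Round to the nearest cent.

$1314285.71

Growing perpetuity: P = D₁ / (r − g) = $73,600.0000 / (0.118 − 0.062) = $1,314,285.71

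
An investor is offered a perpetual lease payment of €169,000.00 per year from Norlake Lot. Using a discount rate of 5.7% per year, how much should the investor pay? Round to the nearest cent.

Level perpetuity: PV = C / r = €169,000.00 / 0.057 = €2,964,912.28

€2964912.28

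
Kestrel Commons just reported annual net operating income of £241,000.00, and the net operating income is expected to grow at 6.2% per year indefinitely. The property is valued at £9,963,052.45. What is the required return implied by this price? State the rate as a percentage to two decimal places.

8.77%

D₁ = £241,000.00 × 1.062 = £255,942.0000
P = D₁/(r − g) ⇒ r = D₁/P + g = £255,942.0000/£9,963,052.45 + 0.062 = 0.025689 + 0.062 = 0.087689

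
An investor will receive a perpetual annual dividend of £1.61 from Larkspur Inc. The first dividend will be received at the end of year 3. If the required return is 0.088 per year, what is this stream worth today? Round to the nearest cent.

Value at end of year 2: C / r = £1.61 / 0.088 = £18.2955
Discount to today: PV = £18.2955 / (1 + 0.088)^2 = £18.2955 / 1.183744 = £15.46

£15.46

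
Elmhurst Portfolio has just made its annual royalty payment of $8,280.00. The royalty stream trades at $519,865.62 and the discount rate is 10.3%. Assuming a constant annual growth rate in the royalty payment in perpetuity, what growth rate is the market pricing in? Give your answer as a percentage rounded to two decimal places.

8.57%

P = D₀(1+g)/(r−g) ⇒ P(r−g) = D₀(1+g) ⇒ g(P+D₀) = P·r − D₀
g = (P·r − D₀)/(P + D₀) = ($519,865.62×0.103 − $8,280.00) / ($519,865.62 + $8,280.00) = 0.085708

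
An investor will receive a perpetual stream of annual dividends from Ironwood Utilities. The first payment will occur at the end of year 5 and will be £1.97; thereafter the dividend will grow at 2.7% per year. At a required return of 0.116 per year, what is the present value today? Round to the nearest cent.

Value at end of year 4: C₁ / (r − g) = £1.97 / (0.116 − 0.027) = £22.1348
Discount to today: PV = £22.1348 / (1 + 0.116)^4 = £22.1348 / 1.551161 = £14.27

£14.27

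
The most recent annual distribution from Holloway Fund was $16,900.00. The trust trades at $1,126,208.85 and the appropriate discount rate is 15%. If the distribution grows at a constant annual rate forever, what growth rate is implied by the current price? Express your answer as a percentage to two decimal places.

13.30%

P = D₀(1+g)/(r−g) ⇒ P(r−g) = D₀(1+g) ⇒ g(P+D₀) = P·r − D₀
g = (P·r − D₀)/(P + D₀) = ($1,126,208.85×0.15 − $16,900.00) / ($1,126,208.85 + $16,900.00) = 0.132998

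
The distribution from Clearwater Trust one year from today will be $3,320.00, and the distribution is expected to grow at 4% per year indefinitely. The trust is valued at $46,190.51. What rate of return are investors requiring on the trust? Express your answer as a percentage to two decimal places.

P = D₁/(r − g) ⇒ r = D₁/P + g = $3,320.0000/$46,190.51 + 0.04 = 0.071876 + 0.04 = 0.111876

11.19%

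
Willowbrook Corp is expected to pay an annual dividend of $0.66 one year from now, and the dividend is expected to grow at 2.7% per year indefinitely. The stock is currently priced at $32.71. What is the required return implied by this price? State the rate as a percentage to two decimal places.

P = D₁/(r − g) ⇒ r = D₁/P + g = $0.6600/$32.71 + 0.027 = 0.020177 + 0.027 = 0.047177

4.72%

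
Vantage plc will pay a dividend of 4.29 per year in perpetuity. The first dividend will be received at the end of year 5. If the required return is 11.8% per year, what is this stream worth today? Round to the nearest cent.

23.27

Value at end of year 4: C / r = 4.29 / 0.118 = 36.3559
Discount to today: PV = 36.3559 / (1 + 0.118)^4 = 36.3559 / 1.562310 = 23.27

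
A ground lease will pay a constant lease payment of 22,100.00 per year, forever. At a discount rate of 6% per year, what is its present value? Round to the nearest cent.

368333.33

Level perpetuity: PV = C / r = 22,100.00 / 0.06 = 368,333.33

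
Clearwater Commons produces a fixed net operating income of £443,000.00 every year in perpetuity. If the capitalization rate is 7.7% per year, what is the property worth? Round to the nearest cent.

Level perpetuity: PV = C / r = £443,000.00 / 0.077 = £5,753,246.75

£5753246.75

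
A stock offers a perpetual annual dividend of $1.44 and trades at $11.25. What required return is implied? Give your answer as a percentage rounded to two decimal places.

P = C/r ⇒ r = C/P = $1.44/$11.25 = 0.128000

12.80%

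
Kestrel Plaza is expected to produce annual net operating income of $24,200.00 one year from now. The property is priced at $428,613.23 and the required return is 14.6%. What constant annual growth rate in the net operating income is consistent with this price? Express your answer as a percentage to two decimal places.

P = D₁/(r−g) ⇒ g = r − D₁/P = 0.146 − $24,200.00/$428,613.23 = 0.089539

8.95%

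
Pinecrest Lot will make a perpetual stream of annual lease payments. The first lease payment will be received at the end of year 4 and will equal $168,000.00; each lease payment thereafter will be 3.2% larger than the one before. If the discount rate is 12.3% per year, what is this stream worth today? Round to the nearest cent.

$1303552.78

Value at end of year 3: C₁ / (r − g) = $168,000.00 / (0.123 − 0.032) = $1,846,153.8462
Discount to today: PV = $1,846,153.8462 / (1 + 0.123)^3 = $1,846,153.8462 / 1.416248 = $1,303,552.78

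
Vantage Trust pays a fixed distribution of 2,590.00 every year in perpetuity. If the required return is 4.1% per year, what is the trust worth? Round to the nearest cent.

63170.73

Level perpetuity: PV = C / r = 2,590.00 / 0.041 = 63,170.73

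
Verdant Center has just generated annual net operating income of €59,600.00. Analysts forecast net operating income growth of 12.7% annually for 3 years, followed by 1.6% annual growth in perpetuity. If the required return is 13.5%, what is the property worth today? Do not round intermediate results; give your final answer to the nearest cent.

€674460.83

D_1 = 67169.20000
D_2 = 75699.68840
D_3 = 85313.54883
Terminal value at year 3: TV = D_3×(1+g_2)/(r−g_2) = 86678.56561/0.119 = 728391.30763
P_0 = D_1/(1+r)^1 + D_2/(1+r)^2 + D_3/(1+r)^3 + TV/(1+r)^3
    = 59179.91189 + 58762.78476 + 58348.59773 + 498169.54031 = 674460.83470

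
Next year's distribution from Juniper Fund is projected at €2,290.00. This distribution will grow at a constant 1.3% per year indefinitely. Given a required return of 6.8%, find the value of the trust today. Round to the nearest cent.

€41636.36

Growing perpetuity: P = D₁ / (r − g) = €2,290.0000 / (0.068 − 0.013) = €41,636.36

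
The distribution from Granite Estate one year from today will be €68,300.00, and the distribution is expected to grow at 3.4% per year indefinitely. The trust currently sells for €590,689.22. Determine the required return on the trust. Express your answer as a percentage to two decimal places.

14.96%

P = D₁/(r − g) ⇒ r = D₁/P + g = €68,300.0000/€590,689.22 + 0.034 = 0.115628 + 0.034 = 0.149628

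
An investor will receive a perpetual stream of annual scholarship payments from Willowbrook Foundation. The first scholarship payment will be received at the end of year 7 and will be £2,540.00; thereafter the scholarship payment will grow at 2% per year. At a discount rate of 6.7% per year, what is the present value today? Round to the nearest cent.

£36622.61

Value at end of year 6: C₁ / (r − g) = £2,540.00 / (0.067 − 0.02) = £54,042.5532
Discount to today: PV = £54,042.5532 / (1 + 0.067)^6 = £54,042.5532 / 1.475661 = £36,622.61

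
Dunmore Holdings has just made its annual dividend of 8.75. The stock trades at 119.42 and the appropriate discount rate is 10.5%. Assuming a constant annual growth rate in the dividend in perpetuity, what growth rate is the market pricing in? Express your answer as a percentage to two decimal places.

2.96%

P = D₀(1+g)/(r−g) ⇒ P(r−g) = D₀(1+g) ⇒ g(P+D₀) = P·r − D₀
g = (P·r − D₀)/(P + D₀) = (119.42×0.105 − 8.75) / (119.42 + 8.75) = 0.029563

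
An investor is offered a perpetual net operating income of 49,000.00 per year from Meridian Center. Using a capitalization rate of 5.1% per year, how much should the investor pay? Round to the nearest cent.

960784.31

Level perpetuity: PV = C / r = 49,000.00 / 0.051 = 960,784.31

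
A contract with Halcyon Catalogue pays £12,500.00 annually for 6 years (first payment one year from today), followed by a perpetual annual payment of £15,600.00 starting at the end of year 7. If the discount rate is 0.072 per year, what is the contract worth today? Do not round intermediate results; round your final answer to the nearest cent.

£201981.19

PV of 6-year annuity: £12,500.00 × [1 − (1+0.072)^−6] / 0.072 = 59215.64705
Perpetuity value at year 6: £15,600.00 / 0.072 = 216666.66667
PV of perpetuity: 216666.66667 / (1+0.072)^6 = 142765.53915
Total PV = 59215.64705 + 142765.53915 = 201981.18620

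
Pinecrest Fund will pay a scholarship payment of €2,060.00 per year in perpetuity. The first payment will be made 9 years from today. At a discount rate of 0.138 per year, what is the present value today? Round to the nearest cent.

€5307.01

Value at end of year 8: C / r = €2,060.00 / 0.138 = €14,927.5362
Discount to today: PV = €14,927.5362 / (1 + 0.138)^8 = €14,927.5362 / 2.812795 = €5,307.01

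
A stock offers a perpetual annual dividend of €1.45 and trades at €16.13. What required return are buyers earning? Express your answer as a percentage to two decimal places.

P = C/r ⇒ r = C/P = €1.45/€16.13 = 0.089895

8.99%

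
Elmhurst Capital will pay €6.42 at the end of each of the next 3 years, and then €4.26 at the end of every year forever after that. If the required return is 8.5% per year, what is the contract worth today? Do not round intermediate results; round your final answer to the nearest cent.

PV of 3-year annuity: €6.42 × [1 − (1+0.085)^−3] / 0.085 = 16.39682
Perpetuity value at year 3: €4.26 / 0.085 = 50.11765
PV of perpetuity: 50.11765 / (1+0.085)^3 = 39.23751
Total PV = 16.39682 + 39.23751 = 55.63434

€55.63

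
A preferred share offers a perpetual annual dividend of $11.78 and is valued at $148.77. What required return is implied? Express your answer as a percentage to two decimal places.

P = C/r ⇒ r = C/P = $11.78/$148.77 = 0.079183

7.92%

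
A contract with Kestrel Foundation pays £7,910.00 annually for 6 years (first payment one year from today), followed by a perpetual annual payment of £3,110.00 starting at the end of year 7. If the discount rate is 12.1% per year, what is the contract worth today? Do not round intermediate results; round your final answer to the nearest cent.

PV of 6-year annuity: £7,910.00 × [1 − (1+0.121)^−6] / 0.121 = 32429.33385
Perpetuity value at year 6: £3,110.00 / 0.121 = 25702.47934
PV of perpetuity: 25702.47934 / (1+0.121)^6 = 12952.13443
Total PV = 32429.33385 + 12952.13443 = 45381.46827

£45381.47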